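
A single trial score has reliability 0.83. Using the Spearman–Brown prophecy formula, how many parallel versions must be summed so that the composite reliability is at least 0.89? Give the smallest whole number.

2

k ≥ ρ*(1−ρ₁)/(ρ₁(1−ρ*)) = 0.89·0.17 / (0.83·0.11) = 1.657.
Smallest integer k = 2.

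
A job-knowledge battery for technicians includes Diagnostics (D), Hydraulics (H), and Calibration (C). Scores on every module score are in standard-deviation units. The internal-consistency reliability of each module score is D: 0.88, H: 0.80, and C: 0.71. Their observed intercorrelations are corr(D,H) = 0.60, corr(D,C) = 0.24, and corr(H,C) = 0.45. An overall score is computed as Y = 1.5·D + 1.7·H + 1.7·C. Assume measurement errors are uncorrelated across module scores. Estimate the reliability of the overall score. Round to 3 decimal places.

Var(Y) = 1.5² + 1.7² + 1.7² + 2·[2.55·0.60 + 2.55·0.24 + 2.89·0.45] = 8.03 + 6.885 = 14.915.
Under uncorrelated errors the observed covariances equal the true-score covariances, so only the own-variance terms attenuate.
True-score variance = [1.5²·0.88 + 1.7²·0.80 + 1.7²·0.71] + 6.885 = 6.3439 + 6.885 = 13.2289.
Reliability = 13.2289 / 14.915 = 0.887.

0.887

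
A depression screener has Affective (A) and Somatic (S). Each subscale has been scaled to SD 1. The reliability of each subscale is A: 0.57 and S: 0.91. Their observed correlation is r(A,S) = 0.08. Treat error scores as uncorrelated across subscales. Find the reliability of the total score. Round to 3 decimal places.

Var(A+S) = 2 + 2·[0.08] = 2 + 0.16 = 2.16.
Under uncorrelated errors the observed covariances equal the true-score covariances, so only the own-variance terms attenuate.
True-score variance = [0.57 + 0.91] + 0.16 = 1.48 + 0.16 = 1.64.
Reliability = 1.64 / 2.16 = 0.759.

0.759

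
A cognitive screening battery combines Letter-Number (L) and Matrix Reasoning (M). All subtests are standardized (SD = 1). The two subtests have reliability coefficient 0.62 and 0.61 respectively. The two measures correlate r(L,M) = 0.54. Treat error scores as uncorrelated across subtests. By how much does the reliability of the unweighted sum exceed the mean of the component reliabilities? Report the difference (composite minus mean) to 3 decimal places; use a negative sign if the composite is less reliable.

0.135

Var(sum) = 2 + 1.08 = 3.08; true-score variance = 1.23 + 1.08 = 2.31; composite reliability = 0.7500.
Mean component reliability = 0.6150.
Difference = 0.7500 − 0.6150 = 0.135.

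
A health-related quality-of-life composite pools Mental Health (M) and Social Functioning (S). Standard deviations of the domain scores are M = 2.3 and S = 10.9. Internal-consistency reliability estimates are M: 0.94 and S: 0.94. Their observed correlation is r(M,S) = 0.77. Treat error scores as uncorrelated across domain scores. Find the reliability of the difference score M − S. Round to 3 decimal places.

Var(M−S) = 2.3² + 10.9² − 2·2.3·10.9·0.77 = 124.1 − 38.6078 = 85.4922.
Under uncorrelated errors the observed covariances equal the true-score covariances, so only the own-variance terms attenuate.
True-score variance = [2.3²·0.94 + 10.9²·0.94] − 38.6078 = 116.654 − 38.6078 = 78.0462.
Reliability = 78.0462 / 85.4922 = 0.913.

0.913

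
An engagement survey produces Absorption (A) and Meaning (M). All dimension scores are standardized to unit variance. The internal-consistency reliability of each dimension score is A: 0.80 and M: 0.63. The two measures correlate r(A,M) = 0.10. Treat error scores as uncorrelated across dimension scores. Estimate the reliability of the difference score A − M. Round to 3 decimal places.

Var(A−M) = 1 + 1 − 2·0.10 = 2 − 0.2 = 1.8.
Under uncorrelated errors the observed covariances equal the true-score covariances, so only the own-variance terms attenuate.
True-score variance = [0.80 + 0.63] − 0.2 = 1.43 − 0.2 = 1.23.
Reliability = 1.23 / 1.8 = 0.683.

0.683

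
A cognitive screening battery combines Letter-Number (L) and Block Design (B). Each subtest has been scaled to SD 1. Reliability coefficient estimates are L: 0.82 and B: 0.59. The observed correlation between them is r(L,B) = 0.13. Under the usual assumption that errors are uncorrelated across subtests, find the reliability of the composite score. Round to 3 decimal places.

0.739

Var(L+B) = 2 + 2·[0.13] = 2 + 0.26 = 2.26.
Under uncorrelated errors the observed covariances equal the true-score covariances, so only the own-variance terms attenuate.
True-score variance = [0.82 + 0.59] + 0.26 = 1.41 + 0.26 = 1.67.
Reliability = 1.67 / 2.26 = 0.739.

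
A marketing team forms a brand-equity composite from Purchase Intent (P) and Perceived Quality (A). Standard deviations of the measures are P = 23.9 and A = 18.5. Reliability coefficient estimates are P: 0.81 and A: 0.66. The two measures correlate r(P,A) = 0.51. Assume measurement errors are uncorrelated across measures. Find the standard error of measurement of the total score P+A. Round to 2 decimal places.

15.00

Var(total) = 913.46 + 450.993 = 1364.45.
True-score variance = 688.565 + 450.993 = 1139.56, so reliability = 0.8352.
Error variance = 1364.45 − 1139.56 = 224.895; SEM = √224.895 = 15.00.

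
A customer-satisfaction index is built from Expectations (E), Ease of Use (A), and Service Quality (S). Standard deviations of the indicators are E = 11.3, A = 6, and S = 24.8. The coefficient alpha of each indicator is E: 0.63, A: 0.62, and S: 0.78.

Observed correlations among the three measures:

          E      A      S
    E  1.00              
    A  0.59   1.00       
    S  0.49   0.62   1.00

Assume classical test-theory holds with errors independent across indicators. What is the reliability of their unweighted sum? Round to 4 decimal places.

0.8511

Var(E+A+S) = 11.3² + 6² + 24.8² + 2·[11.3·6·0.59 + 11.3·24.8·0.49 + 6·24.8·0.62] = 778.73 + 539.151 = 1317.88.
With uncorrelated errors the cross-covariances are all true-score covariance, so they carry over unchanged; only the diagonal terms shrink to ρᵢσᵢ².
True-score variance = [11.3²·0.63 + 6²·0.62 + 24.8²·0.78] + 539.151 = 582.496 + 539.151 = 1121.65.
Reliability = 1121.65 / 1317.88 = 0.8511.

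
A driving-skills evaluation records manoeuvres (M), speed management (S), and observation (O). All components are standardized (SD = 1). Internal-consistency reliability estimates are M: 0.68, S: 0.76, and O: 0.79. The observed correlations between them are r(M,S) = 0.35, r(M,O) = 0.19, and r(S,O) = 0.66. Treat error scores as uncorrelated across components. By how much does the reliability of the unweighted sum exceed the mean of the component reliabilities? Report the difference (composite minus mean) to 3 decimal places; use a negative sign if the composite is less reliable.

Var(sum) = 3 + 2.4 = 5.4; true-score variance = 2.23 + 2.4 = 4.63; composite reliability = 0.8574.
Mean component reliability = 0.7433.
Difference = 0.8574 − 0.7433 = 0.114.

0.114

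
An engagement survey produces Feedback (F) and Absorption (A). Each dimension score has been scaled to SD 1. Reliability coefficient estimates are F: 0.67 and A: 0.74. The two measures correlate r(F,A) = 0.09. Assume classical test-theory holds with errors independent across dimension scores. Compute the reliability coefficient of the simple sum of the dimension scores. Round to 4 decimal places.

Var(F+A) = 2 + 2·[0.09] = 2 + 0.18 = 2.18.
Under uncorrelated errors the observed covariances equal the true-score covariances, so only the own-variance terms attenuate.
True-score variance = [0.67 + 0.74] + 0.18 = 1.41 + 0.18 = 1.59.
Reliability = 1.59 / 2.18 = 0.7294.

0.7294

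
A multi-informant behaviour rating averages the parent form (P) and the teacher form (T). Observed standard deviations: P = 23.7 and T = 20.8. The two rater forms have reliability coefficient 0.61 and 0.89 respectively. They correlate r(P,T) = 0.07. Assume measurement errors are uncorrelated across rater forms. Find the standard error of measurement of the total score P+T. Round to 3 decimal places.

16.329

Var(total) = 994.33 + 69.0144 = 1063.34.
True-score variance = 727.68 + 69.0144 = 796.695, so reliability = 0.7492.
Error variance = 1063.34 − 796.695 = 266.649; SEM = √266.649 = 16.329.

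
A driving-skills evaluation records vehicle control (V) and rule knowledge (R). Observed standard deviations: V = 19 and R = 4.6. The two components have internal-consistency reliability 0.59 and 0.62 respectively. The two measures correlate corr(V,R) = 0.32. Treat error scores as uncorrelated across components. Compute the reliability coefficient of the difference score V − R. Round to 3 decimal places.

Var(V−R) = 19² + 4.6² − 2·19·4.6·0.32 = 382.16 − 55.936 = 326.224.
With uncorrelated errors the cross-covariances are all true-score covariance, so they carry over unchanged; only the diagonal terms shrink to ρᵢσᵢ².
True-score variance = [19²·0.59 + 4.6²·0.62] − 55.936 = 226.109 − 55.936 = 170.173.
Reliability = 170.173 / 326.224 = 0.522.

0.522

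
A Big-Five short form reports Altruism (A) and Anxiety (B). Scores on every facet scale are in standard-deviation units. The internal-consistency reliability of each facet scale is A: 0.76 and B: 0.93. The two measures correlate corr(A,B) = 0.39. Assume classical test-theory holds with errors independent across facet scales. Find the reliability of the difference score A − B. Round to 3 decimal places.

Var(A−B) = 1 + 1 − 2·0.39 = 2 − 0.78 = 1.22.
Because errors are independent across components, Cov(Tᵢ,Tⱼ) = Cov(Xᵢ,Xⱼ); the off-diagonal part of the true-score variance is the same as above.
True-score variance = [0.76 + 0.93] − 0.78 = 1.69 − 0.78 = 0.91.
Reliability = 0.91 / 1.22 = 0.746.

0.746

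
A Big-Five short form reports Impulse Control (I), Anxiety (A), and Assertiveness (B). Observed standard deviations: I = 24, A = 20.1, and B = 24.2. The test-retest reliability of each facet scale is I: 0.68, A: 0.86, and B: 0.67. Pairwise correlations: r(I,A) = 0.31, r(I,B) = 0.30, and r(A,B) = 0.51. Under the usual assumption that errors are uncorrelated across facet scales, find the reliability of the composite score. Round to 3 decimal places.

0.840

Var(I+A+B) = 24² + 20.1² + 24.2² + 2·[24·20.1·0.31 + 24·24.2·0.30 + 20.1·24.2·0.51] = 1565.65 + 1143.72 = 2709.37.
Because errors are independent across components, Cov(Tᵢ,Tⱼ) = Cov(Xᵢ,Xⱼ); the off-diagonal part of the true-score variance is the same as above.
True-score variance = [24²·0.68 + 20.1²·0.86 + 24.2²·0.67] + 1143.72 = 1131.51 + 1143.72 = 2275.22.
Reliability = 2275.22 / 2709.37 = 0.840.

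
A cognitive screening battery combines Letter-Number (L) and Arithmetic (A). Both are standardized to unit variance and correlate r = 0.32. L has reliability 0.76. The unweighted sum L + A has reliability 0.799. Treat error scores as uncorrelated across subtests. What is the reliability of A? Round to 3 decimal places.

Var(L+A) = 2 + 2·0.32 = 2.640.
True-score variance = ρ_L + ρ_A + 2·0.32, so 0.799 = (0.76 + ρ_A + 0.64) / 2.640.
ρ_A = 0.799·2.640 − 0.76 − 0.64 = 0.709.

0.709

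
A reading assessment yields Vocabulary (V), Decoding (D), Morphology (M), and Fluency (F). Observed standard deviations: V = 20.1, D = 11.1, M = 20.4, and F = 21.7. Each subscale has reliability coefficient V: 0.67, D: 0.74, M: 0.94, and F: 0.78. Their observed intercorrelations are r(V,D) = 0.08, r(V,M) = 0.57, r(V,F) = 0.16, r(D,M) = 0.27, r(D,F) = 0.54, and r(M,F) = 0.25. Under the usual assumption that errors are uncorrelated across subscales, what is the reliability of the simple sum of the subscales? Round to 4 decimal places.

Var(V+D+M+F) = 20.1² + 11.1² + 20.4² + 21.7² + 2·[20.1·11.1·0.08 + 20.1·20.4·0.57 + 20.1·21.7·0.16 + 11.1·20.4·0.27 + 11.1·21.7·0.54 + 20.4·21.7·0.25] = 1414.27 + 1246.47 = 2660.74.
With uncorrelated errors the cross-covariances are all true-score covariance, so they carry over unchanged; only the diagonal terms shrink to ρᵢσᵢ².
True-score variance = [20.1²·0.67 + 11.1²·0.74 + 20.4²·0.94 + 21.7²·0.78] + 1246.47 = 1120.35 + 1246.47 = 2366.82.
Reliability = 2366.82 / 2660.74 = 0.8895.

0.8895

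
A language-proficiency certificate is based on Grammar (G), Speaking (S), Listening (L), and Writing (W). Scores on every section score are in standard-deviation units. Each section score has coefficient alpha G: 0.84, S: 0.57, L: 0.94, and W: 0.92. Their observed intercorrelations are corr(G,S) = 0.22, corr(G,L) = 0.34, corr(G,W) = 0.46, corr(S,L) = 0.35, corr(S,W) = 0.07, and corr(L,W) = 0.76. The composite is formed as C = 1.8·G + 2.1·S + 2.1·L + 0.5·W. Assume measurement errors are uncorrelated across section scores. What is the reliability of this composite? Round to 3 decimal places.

Var(C) = 1.8² + 2.1² + 2.1² + 0.5² + 2·[3.78·0.22 + 3.78·0.34 + 0.9·0.46 + 4.41·0.35 + 1.05·0.07 + 1.05·0.76] = 12.31 + 9.8916 = 22.2016.
Because errors are independent across components, Cov(Tᵢ,Tⱼ) = Cov(Xᵢ,Xⱼ); the off-diagonal part of the true-score variance is the same as above.
True-score variance = [1.8²·0.84 + 2.1²·0.57 + 2.1²·0.94 + 0.5²·0.92] + 9.8916 = 9.6107 + 9.8916 = 19.5023.
Reliability = 19.5023 / 22.2016 = 0.878.

0.878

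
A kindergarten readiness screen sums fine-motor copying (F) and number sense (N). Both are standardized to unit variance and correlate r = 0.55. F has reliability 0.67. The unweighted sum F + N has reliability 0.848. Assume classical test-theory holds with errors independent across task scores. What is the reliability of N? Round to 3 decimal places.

0.859

Var(F+N) = 2 + 2·0.55 = 3.100.
True-score variance = ρ_F + ρ_N + 2·0.55, so 0.848 = (0.67 + ρ_N + 1.10) / 3.100.
ρ_N = 0.848·3.100 − 0.67 − 1.10 = 0.859.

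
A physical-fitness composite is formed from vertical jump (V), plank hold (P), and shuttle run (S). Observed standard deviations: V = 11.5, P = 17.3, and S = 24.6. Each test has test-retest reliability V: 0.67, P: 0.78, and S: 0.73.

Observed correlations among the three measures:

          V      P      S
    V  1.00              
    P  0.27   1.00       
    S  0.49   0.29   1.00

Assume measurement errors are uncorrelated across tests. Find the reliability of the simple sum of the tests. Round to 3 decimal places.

0.836

Var(V+P+S) = 11.5² + 17.3² + 24.6² + 2·[11.5·17.3·0.27 + 11.5·24.6·0.49 + 17.3·24.6·0.29] = 1036.7 + 631.511 = 1668.21.
Because errors are independent across components, Cov(Tᵢ,Tⱼ) = Cov(Xᵢ,Xⱼ); the off-diagonal part of the true-score variance is the same as above.
True-score variance = [11.5²·0.67 + 17.3²·0.78 + 24.6²·0.73] + 631.511 = 763.821 + 631.511 = 1395.33.
Reliability = 1395.33 / 1668.21 = 0.836.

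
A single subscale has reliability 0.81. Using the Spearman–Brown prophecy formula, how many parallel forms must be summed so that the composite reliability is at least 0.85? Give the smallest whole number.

k ≥ ρ*(1−ρ₁)/(ρ₁(1−ρ*)) = 0.85·0.19 / (0.81·0.15) = 1.329.
Smallest integer k = 2.

2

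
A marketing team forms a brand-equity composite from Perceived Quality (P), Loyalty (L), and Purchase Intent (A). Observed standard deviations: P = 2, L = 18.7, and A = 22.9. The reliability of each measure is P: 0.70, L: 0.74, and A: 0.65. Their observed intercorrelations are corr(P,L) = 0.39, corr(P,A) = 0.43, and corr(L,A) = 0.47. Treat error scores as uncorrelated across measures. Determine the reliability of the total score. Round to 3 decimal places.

0.796

Var(P+L+A) = 2² + 18.7² + 22.9² + 2·[2·18.7·0.39 + 2·22.9·0.43 + 18.7·22.9·0.47] = 878.1 + 471.096 = 1349.2.
Under uncorrelated errors the observed covariances equal the true-score covariances, so only the own-variance terms attenuate.
True-score variance = [2²·0.70 + 18.7²·0.74 + 22.9²·0.65] + 471.096 = 602.437 + 471.096 = 1073.53.
Reliability = 1073.53 / 1349.2 = 0.796.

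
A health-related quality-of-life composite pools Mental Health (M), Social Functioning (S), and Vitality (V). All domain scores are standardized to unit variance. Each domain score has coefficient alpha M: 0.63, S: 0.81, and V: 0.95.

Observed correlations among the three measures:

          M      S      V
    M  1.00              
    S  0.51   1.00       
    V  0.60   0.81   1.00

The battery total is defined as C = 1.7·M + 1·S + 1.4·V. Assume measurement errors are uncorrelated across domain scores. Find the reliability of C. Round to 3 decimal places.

0.893

Var(C) = 1.7² + 1 + 1.4² + 2·[1.7·0.51 + 2.38·0.60 + 1.4·0.81] = 5.85 + 6.858 = 12.708.
Under uncorrelated errors the observed covariances equal the true-score covariances, so only the own-variance terms attenuate.
True-score variance = [1.7²·0.63 + 0.81 + 1.4²·0.95] + 6.858 = 4.4927 + 6.858 = 11.3507.
Reliability = 11.3507 / 12.708 = 0.893.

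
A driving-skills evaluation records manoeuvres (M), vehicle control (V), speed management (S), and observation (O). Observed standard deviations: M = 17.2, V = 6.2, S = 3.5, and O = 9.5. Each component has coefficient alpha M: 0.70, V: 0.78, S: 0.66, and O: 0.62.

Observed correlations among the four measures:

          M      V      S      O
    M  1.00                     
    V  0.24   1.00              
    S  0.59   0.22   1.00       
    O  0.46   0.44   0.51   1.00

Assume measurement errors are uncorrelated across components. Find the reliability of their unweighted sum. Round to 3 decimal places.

Var(M+V+S+O) = 17.2² + 6.2² + 3.5² + 9.5² + 2·[17.2·6.2·0.24 + 17.2·3.5·0.59 + 17.2·9.5·0.46 + 6.2·3.5·0.22 + 6.2·9.5·0.44 + 3.5·9.5·0.51] = 436.78 + 367.846 = 804.626.
Because errors are independent across components, Cov(Tᵢ,Tⱼ) = Cov(Xᵢ,Xⱼ); the off-diagonal part of the true-score variance is the same as above.
True-score variance = [17.2²·0.70 + 6.2²·0.78 + 3.5²·0.66 + 9.5²·0.62] + 367.846 = 301.111 + 367.846 = 668.957.
Reliability = 668.957 / 804.626 = 0.831.

0.831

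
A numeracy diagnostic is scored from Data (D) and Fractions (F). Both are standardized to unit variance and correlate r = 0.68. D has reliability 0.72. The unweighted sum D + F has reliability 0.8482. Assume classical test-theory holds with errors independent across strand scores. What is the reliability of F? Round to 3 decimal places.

Var(D+F) = 2 + 2·0.68 = 3.360.
True-score variance = ρ_D + ρ_F + 2·0.68, so 0.8482 = (0.72 + ρ_F + 1.36) / 3.360.
ρ_F = 0.8482·3.360 − 0.72 − 1.36 = 0.770.

0.770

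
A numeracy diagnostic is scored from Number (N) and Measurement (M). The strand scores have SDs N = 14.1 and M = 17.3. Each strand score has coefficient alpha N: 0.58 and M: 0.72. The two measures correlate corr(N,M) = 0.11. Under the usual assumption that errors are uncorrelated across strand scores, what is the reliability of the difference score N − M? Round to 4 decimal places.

0.6236

Var(N−M) = 14.1² + 17.3² − 2·14.1·17.3·0.11 = 498.1 − 53.6646 = 444.435.
Because errors are independent across components, Cov(Tᵢ,Tⱼ) = Cov(Xᵢ,Xⱼ); the off-diagonal part of the true-score variance is the same as above.
True-score variance = [14.1²·0.58 + 17.3²·0.72] − 53.6646 = 330.799 − 53.6646 = 277.134.
Reliability = 277.134 / 444.435 = 0.6236.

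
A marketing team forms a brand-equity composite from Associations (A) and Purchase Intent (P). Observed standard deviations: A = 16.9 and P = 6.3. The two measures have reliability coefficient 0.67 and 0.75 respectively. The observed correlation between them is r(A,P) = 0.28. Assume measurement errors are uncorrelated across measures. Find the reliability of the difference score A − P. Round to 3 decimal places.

Var(A−P) = 16.9² + 6.3² − 2·16.9·6.3·0.28 = 325.3 − 59.6232 = 265.677.
Because errors are independent across components, Cov(Tᵢ,Tⱼ) = Cov(Xᵢ,Xⱼ); the off-diagonal part of the true-score variance is the same as above.
True-score variance = [16.9²·0.67 + 6.3²·0.75] − 59.6232 = 221.126 − 59.6232 = 161.503.
Reliability = 161.503 / 265.677 = 0.608.

0.608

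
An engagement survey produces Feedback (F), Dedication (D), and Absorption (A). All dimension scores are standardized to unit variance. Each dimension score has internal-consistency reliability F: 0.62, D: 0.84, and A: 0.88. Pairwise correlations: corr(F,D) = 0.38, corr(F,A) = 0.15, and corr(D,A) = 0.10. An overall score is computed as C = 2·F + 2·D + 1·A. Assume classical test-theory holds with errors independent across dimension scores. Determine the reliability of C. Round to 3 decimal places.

Var(C) = 2² + 2² + 1 + 2·[4·0.38 + 2·0.15 + 2·0.10] = 9 + 4.04 = 13.04.
Under uncorrelated errors the observed covariances equal the true-score covariances, so only the own-variance terms attenuate.
True-score variance = [2²·0.62 + 2²·0.84 + 0.88] + 4.04 = 6.72 + 4.04 = 10.76.
Reliability = 10.76 / 13.04 = 0.825.

0.825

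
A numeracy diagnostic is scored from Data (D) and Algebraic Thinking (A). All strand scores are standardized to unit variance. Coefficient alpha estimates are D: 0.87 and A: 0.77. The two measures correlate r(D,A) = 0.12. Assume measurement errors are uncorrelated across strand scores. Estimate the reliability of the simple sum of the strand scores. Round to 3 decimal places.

Var(D+A) = 2 + 2·[0.12] = 2 + 0.24 = 2.24.
Under uncorrelated errors the observed covariances equal the true-score covariances, so only the own-variance terms attenuate.
True-score variance = [0.87 + 0.77] + 0.24 = 1.64 + 0.24 = 1.88.
Reliability = 1.88 / 2.24 = 0.839.

0.839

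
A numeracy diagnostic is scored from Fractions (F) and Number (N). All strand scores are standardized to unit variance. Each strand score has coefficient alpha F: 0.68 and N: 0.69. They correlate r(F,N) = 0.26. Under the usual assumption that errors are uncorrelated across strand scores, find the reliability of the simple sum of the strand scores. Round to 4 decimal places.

Var(F+N) = 2 + 2·[0.26] = 2 + 0.52 = 2.52.
Because errors are independent across components, Cov(Tᵢ,Tⱼ) = Cov(Xᵢ,Xⱼ); the off-diagonal part of the true-score variance is the same as above.
True-score variance = [0.68 + 0.69] + 0.52 = 1.37 + 0.52 = 1.89.
Reliability = 1.89 / 2.52 = 0.7500.

0.7500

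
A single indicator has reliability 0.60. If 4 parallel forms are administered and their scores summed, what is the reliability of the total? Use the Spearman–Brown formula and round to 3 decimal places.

ρ_k = kρ / (1 + (k−1)ρ) = 4·0.60 / (1 + 3·0.60) = 2.400 / 2.800 = 0.857.

0.857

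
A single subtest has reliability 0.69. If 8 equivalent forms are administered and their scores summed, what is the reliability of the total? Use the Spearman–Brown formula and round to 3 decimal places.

0.947

ρ_k = kρ / (1 + (k−1)ρ) = 8·0.69 / (1 + 7·0.69) = 5.520 / 5.830 = 0.947.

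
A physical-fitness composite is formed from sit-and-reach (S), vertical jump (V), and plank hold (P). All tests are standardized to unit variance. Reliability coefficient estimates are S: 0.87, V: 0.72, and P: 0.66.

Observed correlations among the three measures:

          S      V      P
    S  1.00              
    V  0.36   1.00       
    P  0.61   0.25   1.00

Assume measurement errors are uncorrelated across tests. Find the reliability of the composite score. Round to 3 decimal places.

0.862

Var(S+V+P) = 3 + 2·[0.36 + 0.61 + 0.25] = 3 + 2.44 = 5.44.
Under uncorrelated errors the observed covariances equal the true-score covariances, so only the own-variance terms attenuate.
True-score variance = [0.87 + 0.72 + 0.66] + 2.44 = 2.25 + 2.44 = 4.69.
Reliability = 4.69 / 5.44 = 0.862.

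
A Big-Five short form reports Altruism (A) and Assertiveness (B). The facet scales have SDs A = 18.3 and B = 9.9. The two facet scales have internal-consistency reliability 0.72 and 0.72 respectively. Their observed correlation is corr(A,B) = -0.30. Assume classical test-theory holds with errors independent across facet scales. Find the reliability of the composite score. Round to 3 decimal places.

Var(A+B) = 18.3² + 9.9² + 2·[18.3·9.9·(-0.30)] = 432.9 − 108.702 = 324.198.
With uncorrelated errors the cross-covariances are all true-score covariance, so they carry over unchanged; only the diagonal terms shrink to ρᵢσᵢ².
True-score variance = [18.3²·0.72 + 9.9²·0.72] − 108.702 = 311.688 − 108.702 = 202.986.
Reliability = 202.986 / 324.198 = 0.626.

0.626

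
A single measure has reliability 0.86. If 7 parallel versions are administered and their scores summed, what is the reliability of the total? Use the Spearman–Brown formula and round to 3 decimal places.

0.977

ρ_k = kρ / (1 + (k−1)ρ) = 7·0.86 / (1 + 6·0.86) = 6.020 / 6.160 = 0.977.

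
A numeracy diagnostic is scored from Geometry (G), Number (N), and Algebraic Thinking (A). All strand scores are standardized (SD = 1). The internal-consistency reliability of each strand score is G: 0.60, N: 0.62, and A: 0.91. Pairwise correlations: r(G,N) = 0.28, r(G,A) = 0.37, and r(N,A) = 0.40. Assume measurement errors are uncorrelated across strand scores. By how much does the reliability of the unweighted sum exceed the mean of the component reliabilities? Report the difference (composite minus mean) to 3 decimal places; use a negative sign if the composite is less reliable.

Var(sum) = 3 + 2.1 = 5.1; true-score variance = 2.13 + 2.1 = 4.23; composite reliability = 0.8294.
Mean component reliability = 0.7100.
Difference = 0.8294 − 0.7100 = 0.119.

0.119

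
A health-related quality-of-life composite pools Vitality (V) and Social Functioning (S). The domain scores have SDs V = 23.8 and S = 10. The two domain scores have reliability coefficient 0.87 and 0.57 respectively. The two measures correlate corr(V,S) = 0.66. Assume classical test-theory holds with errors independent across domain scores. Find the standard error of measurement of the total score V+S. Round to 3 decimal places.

Var(total) = 666.44 + 314.16 = 980.6.
True-score variance = 549.803 + 314.16 = 863.963, so reliability = 0.8811.
Error variance = 980.6 − 863.963 = 116.637; SEM = √116.637 = 10.800.

10.800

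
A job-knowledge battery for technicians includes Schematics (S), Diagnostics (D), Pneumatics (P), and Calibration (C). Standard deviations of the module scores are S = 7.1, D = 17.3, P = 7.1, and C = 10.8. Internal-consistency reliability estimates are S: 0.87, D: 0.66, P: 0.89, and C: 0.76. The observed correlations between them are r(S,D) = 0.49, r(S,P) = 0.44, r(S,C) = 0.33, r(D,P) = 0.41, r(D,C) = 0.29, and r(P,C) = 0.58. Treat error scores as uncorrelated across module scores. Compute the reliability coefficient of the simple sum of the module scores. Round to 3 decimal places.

Var(S+D+P+C) = 7.1² + 17.3² + 7.1² + 10.8² + 2·[7.1·17.3·0.49 + 7.1·7.1·0.44 + 7.1·10.8·0.33 + 17.3·7.1·0.41 + 17.3·10.8·0.29 + 7.1·10.8·0.58] = 516.75 + 513.38 = 1030.13.
Because errors are independent across components, Cov(Tᵢ,Tⱼ) = Cov(Xᵢ,Xⱼ); the off-diagonal part of the true-score variance is the same as above.
True-score variance = [7.1²·0.87 + 17.3²·0.66 + 7.1²·0.89 + 10.8²·0.76] + 513.38 = 374.899 + 513.38 = 888.279.
Reliability = 888.279 / 1030.13 = 0.862.

0.862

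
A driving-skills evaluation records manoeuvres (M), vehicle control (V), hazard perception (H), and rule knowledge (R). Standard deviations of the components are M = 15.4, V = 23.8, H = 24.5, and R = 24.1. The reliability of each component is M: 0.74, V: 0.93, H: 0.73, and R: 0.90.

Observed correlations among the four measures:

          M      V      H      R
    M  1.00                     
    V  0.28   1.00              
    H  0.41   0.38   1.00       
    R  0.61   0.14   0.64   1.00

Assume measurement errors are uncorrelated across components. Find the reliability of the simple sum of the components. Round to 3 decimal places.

0.925

Var(M+V+H+R) = 15.4² + 23.8² + 24.5² + 24.1² + 2·[15.4·23.8·0.28 + 15.4·24.5·0.41 + 15.4·24.1·0.61 + 23.8·24.5·0.38 + 23.8·24.1·0.14 + 24.5·24.1·0.64] = 1984.66 + 2326.96 = 4311.62.
Under uncorrelated errors the observed covariances equal the true-score covariances, so only the own-variance terms attenuate.
True-score variance = [15.4²·0.74 + 23.8²·0.93 + 24.5²·0.73 + 24.1²·0.90] + 2326.96 = 1663.2 + 2326.96 = 3990.16.
Reliability = 3990.16 / 4311.62 = 0.925.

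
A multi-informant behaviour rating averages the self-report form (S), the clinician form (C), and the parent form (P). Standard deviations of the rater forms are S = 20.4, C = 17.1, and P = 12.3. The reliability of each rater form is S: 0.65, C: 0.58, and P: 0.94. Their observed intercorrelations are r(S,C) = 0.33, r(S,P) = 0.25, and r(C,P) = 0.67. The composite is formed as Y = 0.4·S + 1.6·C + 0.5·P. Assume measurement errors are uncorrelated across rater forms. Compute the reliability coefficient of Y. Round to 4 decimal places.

Var(Y) = 0.4²·20.4² + 1.6²·17.1² + 0.5²·12.3² + 2·[0.64·20.4·17.1·0.33 + 0.2·20.4·12.3·0.25 + 0.8·17.1·12.3·0.67] = 852.978 + 397.916 = 1250.89.
With uncorrelated errors the cross-covariances are all true-score covariance, so they carry over unchanged; only the diagonal terms shrink to ρᵢσᵢ².
True-score variance = [0.4²·20.4²·0.65 + 1.6²·17.1²·0.58 + 0.5²·12.3²·0.94] + 397.916 = 513.004 + 397.916 = 910.92.
Reliability = 910.92 / 1250.89 = 0.7282.

0.7282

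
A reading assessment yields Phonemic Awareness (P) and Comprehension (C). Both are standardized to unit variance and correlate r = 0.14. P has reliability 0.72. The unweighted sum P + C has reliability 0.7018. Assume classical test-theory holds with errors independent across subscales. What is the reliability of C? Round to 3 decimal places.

Var(P+C) = 2 + 2·0.14 = 2.280.
True-score variance = ρ_P + ρ_C + 2·0.14, so 0.7018 = (0.72 + ρ_C + 0.28) / 2.280.
ρ_C = 0.7018·2.280 − 0.72 − 0.28 = 0.600.

0.600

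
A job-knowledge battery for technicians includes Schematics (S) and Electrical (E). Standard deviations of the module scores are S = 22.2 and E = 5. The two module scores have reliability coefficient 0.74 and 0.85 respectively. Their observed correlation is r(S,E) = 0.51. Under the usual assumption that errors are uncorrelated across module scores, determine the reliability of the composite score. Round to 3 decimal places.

Var(S+E) = 22.2² + 5² + 2·[22.2·5·0.51] = 517.84 + 113.22 = 631.06.
With uncorrelated errors the cross-covariances are all true-score covariance, so they carry over unchanged; only the diagonal terms shrink to ρᵢσᵢ².
True-score variance = [22.2²·0.74 + 5²·0.85] + 113.22 = 385.952 + 113.22 = 499.172.
Reliability = 499.172 / 631.06 = 0.791.

0.791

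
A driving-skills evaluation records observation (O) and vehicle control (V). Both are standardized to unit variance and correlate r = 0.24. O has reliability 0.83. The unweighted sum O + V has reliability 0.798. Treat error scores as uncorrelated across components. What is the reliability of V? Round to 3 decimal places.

0.669

Var(O+V) = 2 + 2·0.24 = 2.480.
True-score variance = ρ_O + ρ_V + 2·0.24, so 0.798 = (0.83 + ρ_V + 0.48) / 2.480.
ρ_V = 0.798·2.480 − 0.83 − 0.48 = 0.669.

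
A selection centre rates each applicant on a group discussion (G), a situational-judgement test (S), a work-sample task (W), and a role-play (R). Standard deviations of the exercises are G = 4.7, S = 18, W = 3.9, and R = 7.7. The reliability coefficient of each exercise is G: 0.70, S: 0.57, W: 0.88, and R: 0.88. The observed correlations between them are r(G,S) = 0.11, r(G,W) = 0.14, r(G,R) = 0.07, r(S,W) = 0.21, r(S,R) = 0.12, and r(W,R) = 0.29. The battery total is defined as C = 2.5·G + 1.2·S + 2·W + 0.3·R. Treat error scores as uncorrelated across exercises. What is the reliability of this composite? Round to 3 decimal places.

Var(C) = 2.5²·4.7² + 1.2²·18² + 2²·3.9² + 0.3²·7.7² + 2·[3·4.7·18·0.11 + 5·4.7·3.9·0.14 + 0.75·4.7·7.7·0.07 + 2.4·18·3.9·0.21 + 0.36·18·7.7·0.12 + 0.6·3.9·7.7·0.29] = 670.799 + 178.485 = 849.284.
Under uncorrelated errors the observed covariances equal the true-score covariances, so only the own-variance terms attenuate.
True-score variance = [2.5²·4.7²·0.70 + 1.2²·18²·0.57 + 2²·3.9²·0.88 + 0.3²·7.7²·0.88] + 178.485 = 420.818 + 178.485 = 599.303.
Reliability = 599.303 / 849.284 = 0.706.

0.706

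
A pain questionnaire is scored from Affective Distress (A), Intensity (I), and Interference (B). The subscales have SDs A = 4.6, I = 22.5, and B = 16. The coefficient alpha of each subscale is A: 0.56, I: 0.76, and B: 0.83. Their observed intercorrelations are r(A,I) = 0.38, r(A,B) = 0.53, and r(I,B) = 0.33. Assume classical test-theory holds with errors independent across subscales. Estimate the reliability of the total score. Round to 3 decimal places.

0.852

Var(A+I+B) = 4.6² + 22.5² + 16² + 2·[4.6·22.5·0.38 + 4.6·16·0.53 + 22.5·16·0.33] = 783.41 + 394.276 = 1177.69.
Under uncorrelated errors the observed covariances equal the true-score covariances, so only the own-variance terms attenuate.
True-score variance = [4.6²·0.56 + 22.5²·0.76 + 16²·0.83] + 394.276 = 609.08 + 394.276 = 1003.36.
Reliability = 1003.36 / 1177.69 = 0.852.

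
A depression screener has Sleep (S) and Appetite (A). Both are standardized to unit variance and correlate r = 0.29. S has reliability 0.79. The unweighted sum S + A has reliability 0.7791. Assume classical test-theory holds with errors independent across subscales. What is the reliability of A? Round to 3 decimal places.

Var(S+A) = 2 + 2·0.29 = 2.580.
True-score variance = ρ_S + ρ_A + 2·0.29, so 0.7791 = (0.79 + ρ_A + 0.58) / 2.580.
ρ_A = 0.7791·2.580 − 0.79 − 0.58 = 0.640.

0.640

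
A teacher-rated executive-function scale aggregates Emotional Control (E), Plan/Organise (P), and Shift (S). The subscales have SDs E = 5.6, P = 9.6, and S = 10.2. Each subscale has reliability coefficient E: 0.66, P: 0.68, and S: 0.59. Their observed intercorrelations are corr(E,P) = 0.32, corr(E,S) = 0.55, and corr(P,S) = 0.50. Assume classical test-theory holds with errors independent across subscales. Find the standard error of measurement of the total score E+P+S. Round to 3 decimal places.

9.100

Var(total) = 227.56 + 195.158 = 422.718.
True-score variance = 144.75 + 195.158 = 339.908, so reliability = 0.8041.
Error variance = 422.718 − 339.908 = 82.81; SEM = √82.81 = 9.100.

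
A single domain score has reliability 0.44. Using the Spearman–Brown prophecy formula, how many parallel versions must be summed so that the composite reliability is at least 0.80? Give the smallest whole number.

k ≥ ρ*(1−ρ₁)/(ρ₁(1−ρ*)) = 0.80·0.56 / (0.44·0.20) = 5.091.
Smallest integer k = 6.

6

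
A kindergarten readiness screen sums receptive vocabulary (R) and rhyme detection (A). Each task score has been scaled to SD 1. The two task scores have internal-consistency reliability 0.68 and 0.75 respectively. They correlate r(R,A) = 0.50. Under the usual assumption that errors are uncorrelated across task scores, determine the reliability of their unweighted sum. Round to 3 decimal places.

Var(R+A) = 2 + 2·[0.50] = 2 + 1 = 3.
Under uncorrelated errors the observed covariances equal the true-score covariances, so only the own-variance terms attenuate.
True-score variance = [0.68 + 0.75] + 1 = 1.43 + 1 = 2.43.
Reliability = 2.43 / 3 = 0.810.

0.810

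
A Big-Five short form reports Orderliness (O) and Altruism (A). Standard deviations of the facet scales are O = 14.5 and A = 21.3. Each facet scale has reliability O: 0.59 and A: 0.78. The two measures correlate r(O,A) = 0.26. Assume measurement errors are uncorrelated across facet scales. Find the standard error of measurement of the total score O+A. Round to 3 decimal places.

13.639

Var(total) = 663.94 + 160.602 = 824.542.
True-score variance = 477.926 + 160.602 = 638.528, so reliability = 0.7744.
Error variance = 824.542 − 638.528 = 186.014; SEM = √186.014 = 13.639.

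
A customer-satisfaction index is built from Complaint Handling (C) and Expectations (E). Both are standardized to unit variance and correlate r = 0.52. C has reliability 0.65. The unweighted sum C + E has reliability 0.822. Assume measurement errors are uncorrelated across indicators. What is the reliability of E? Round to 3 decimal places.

0.809

Var(C+E) = 2 + 2·0.52 = 3.040.
True-score variance = ρ_C + ρ_E + 2·0.52, so 0.822 = (0.65 + ρ_E + 1.04) / 3.040.
ρ_E = 0.822·3.040 − 0.65 − 1.04 = 0.809.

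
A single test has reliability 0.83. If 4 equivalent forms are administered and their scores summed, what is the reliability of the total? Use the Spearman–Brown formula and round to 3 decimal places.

0.951

ρ_k = kρ / (1 + (k−1)ρ) = 4·0.83 / (1 + 3·0.83) = 3.320 / 3.490 = 0.951.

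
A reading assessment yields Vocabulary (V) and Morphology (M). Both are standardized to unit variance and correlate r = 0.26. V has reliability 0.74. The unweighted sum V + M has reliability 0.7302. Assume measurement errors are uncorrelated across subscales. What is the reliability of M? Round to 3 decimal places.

Var(V+M) = 2 + 2·0.26 = 2.520.
True-score variance = ρ_V + ρ_M + 2·0.26, so 0.7302 = (0.74 + ρ_M + 0.52) / 2.520.
ρ_M = 0.7302·2.520 − 0.74 − 0.52 = 0.580.

0.580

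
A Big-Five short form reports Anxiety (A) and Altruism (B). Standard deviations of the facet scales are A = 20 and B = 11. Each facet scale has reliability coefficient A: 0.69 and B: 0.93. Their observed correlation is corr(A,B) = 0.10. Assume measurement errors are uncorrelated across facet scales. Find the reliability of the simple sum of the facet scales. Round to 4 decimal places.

Var(A+B) = 20² + 11² + 2·[20·11·0.10] = 521 + 44 = 565.
Because errors are independent across components, Cov(Tᵢ,Tⱼ) = Cov(Xᵢ,Xⱼ); the off-diagonal part of the true-score variance is the same as above.
True-score variance = [20²·0.69 + 11²·0.93] + 44 = 388.53 + 44 = 432.53.
Reliability = 432.53 / 565 = 0.7655.

0.7655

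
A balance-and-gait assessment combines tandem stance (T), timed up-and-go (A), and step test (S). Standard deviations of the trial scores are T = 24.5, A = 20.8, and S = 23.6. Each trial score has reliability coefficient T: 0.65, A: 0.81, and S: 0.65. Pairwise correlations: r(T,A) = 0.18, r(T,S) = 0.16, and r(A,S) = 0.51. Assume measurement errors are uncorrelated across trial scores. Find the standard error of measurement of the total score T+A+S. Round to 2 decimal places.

Var(total) = 1589.85 + 869.178 = 2459.03.
True-score variance = 1102.62 + 869.178 = 1971.8, so reliability = 0.8019.
Error variance = 2459.03 − 1971.8 = 487.225; SEM = √487.225 = 22.07.

22.07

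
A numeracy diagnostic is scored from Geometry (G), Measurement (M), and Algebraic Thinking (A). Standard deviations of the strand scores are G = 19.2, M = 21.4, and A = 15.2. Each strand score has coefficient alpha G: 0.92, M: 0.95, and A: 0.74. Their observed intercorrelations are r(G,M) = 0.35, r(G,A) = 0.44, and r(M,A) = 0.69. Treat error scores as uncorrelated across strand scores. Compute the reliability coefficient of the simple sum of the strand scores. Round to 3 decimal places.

0.945

Var(G+M+A) = 19.2² + 21.4² + 15.2² + 2·[19.2·21.4·0.35 + 19.2·15.2·0.44 + 21.4·15.2·0.69] = 1057.64 + 993.322 = 2050.96.
With uncorrelated errors the cross-covariances are all true-score covariance, so they carry over unchanged; only the diagonal terms shrink to ρᵢσᵢ².
True-score variance = [19.2²·0.92 + 21.4²·0.95 + 15.2²·0.74] + 993.322 = 945.18 + 993.322 = 1938.5.
Reliability = 1938.5 / 2050.96 = 0.945.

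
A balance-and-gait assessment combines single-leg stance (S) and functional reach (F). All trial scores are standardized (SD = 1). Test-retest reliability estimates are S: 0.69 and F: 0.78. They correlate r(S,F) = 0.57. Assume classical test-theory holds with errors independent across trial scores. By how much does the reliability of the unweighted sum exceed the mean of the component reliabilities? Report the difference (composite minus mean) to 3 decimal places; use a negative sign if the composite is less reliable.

0.096

Var(sum) = 2 + 1.14 = 3.14; true-score variance = 1.47 + 1.14 = 2.61; composite reliability = 0.8312.
Mean component reliability = 0.7350.
Difference = 0.8312 − 0.7350 = 0.096.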